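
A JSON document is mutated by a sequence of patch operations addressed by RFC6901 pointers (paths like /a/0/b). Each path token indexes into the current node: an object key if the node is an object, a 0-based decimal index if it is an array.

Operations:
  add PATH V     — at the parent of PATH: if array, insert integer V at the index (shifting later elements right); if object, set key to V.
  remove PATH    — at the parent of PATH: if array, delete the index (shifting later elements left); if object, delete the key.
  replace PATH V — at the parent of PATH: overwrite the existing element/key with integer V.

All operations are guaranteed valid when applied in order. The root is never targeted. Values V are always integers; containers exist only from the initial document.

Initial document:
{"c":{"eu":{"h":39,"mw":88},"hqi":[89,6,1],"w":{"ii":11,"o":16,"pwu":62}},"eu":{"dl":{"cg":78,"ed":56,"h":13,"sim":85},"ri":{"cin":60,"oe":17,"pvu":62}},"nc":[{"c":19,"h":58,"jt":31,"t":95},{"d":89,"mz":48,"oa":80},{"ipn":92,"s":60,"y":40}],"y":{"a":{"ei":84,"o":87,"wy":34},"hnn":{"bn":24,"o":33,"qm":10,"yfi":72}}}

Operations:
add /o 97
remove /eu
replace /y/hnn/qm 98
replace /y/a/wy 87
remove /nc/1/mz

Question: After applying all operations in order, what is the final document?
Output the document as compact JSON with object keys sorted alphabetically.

Answer: {"c":{"eu":{"h":39,"mw":88},"hqi":[89,6,1],"w":{"ii":11,"o":16,"pwu":62}},"nc":[{"c":19,"h":58,"jt":31,"t":95},{"d":89,"oa":80},{"ipn":92,"s":60,"y":40}],"o":97,"y":{"a":{"ei":84,"o":87,"wy":87},"hnn":{"bn":24,"o":33,"qm":98,"yfi":72}}}

Derivation:
After op 1 (add /o 97): {"c":{"eu":{"h":39,"mw":88},"hqi":[89,6,1],"w":{"ii":11,"o":16,"pwu":62}},"eu":{"dl":{"cg":78,"ed":56,"h":13,"sim":85},"ri":{"cin":60,"oe":17,"pvu":62}},"nc":[{"c":19,"h":58,"jt":31,"t":95},{"d":89,"mz":48,"oa":80},{"ipn":92,"s":60,"y":40}],"o":97,"y":{"a":{"ei":84,"o":87,"wy":34},"hnn":{"bn":24,"o":33,"qm":10,"yfi":72}}}
After op 2 (remove /eu): {"c":{"eu":{"h":39,"mw":88},"hqi":[89,6,1],"w":{"ii":11,"o":16,"pwu":62}},"nc":[{"c":19,"h":58,"jt":31,"t":95},{"d":89,"mz":48,"oa":80},{"ipn":92,"s":60,"y":40}],"o":97,"y":{"a":{"ei":84,"o":87,"wy":34},"hnn":{"bn":24,"o":33,"qm":10,"yfi":72}}}
After op 3 (replace /y/hnn/qm 98): {"c":{"eu":{"h":39,"mw":88},"hqi":[89,6,1],"w":{"ii":11,"o":16,"pwu":62}},"nc":[{"c":19,"h":58,"jt":31,"t":95},{"d":89,"mz":48,"oa":80},{"ipn":92,"s":60,"y":40}],"o":97,"y":{"a":{"ei":84,"o":87,"wy":34},"hnn":{"bn":24,"o":33,"qm":98,"yfi":72}}}
After op 4 (replace /y/a/wy 87): {"c":{"eu":{"h":39,"mw":88},"hqi":[89,6,1],"w":{"ii":11,"o":16,"pwu":62}},"nc":[{"c":19,"h":58,"jt":31,"t":95},{"d":89,"mz":48,"oa":80},{"ipn":92,"s":60,"y":40}],"o":97,"y":{"a":{"ei":84,"o":87,"wy":87},"hnn":{"bn":24,"o":33,"qm":98,"yfi":72}}}
After op 5 (remove /nc/1/mz): {"c":{"eu":{"h":39,"mw":88},"hqi":[89,6,1],"w":{"ii":11,"o":16,"pwu":62}},"nc":[{"c":19,"h":58,"jt":31,"t":95},{"d":89,"oa":80},{"ipn":92,"s":60,"y":40}],"o":97,"y":{"a":{"ei":84,"o":87,"wy":87},"hnn":{"bn":24,"o":33,"qm":98,"yfi":72}}}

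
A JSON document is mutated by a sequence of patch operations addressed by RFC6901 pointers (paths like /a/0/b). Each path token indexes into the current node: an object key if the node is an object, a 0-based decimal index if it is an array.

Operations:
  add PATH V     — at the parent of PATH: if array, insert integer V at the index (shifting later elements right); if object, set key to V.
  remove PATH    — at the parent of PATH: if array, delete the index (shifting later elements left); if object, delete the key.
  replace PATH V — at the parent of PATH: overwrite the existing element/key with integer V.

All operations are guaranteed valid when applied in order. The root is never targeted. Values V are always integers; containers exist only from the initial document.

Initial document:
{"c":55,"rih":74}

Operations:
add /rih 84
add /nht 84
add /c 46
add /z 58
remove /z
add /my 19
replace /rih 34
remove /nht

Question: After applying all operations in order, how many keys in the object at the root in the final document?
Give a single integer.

Answer: 3

Derivation:
After op 1 (add /rih 84): {"c":55,"rih":84}
After op 2 (add /nht 84): {"c":55,"nht":84,"rih":84}
After op 3 (add /c 46): {"c":46,"nht":84,"rih":84}
After op 4 (add /z 58): {"c":46,"nht":84,"rih":84,"z":58}
After op 5 (remove /z): {"c":46,"nht":84,"rih":84}
After op 6 (add /my 19): {"c":46,"my":19,"nht":84,"rih":84}
After op 7 (replace /rih 34): {"c":46,"my":19,"nht":84,"rih":34}
After op 8 (remove /nht): {"c":46,"my":19,"rih":34}
Size at the root: 3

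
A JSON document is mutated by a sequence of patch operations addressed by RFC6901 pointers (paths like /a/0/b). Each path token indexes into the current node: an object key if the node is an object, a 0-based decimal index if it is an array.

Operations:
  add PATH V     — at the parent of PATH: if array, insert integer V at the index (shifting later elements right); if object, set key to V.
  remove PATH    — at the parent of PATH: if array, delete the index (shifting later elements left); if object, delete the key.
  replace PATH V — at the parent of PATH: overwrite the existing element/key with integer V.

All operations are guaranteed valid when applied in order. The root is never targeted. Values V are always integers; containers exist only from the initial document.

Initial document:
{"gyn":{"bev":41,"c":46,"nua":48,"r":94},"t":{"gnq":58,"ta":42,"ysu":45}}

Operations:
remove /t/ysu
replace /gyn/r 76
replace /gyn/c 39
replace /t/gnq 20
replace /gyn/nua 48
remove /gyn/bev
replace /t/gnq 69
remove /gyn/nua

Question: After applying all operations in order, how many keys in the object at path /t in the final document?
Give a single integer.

After op 1 (remove /t/ysu): {"gyn":{"bev":41,"c":46,"nua":48,"r":94},"t":{"gnq":58,"ta":42}}
After op 2 (replace /gyn/r 76): {"gyn":{"bev":41,"c":46,"nua":48,"r":76},"t":{"gnq":58,"ta":42}}
After op 3 (replace /gyn/c 39): {"gyn":{"bev":41,"c":39,"nua":48,"r":76},"t":{"gnq":58,"ta":42}}
After op 4 (replace /t/gnq 20): {"gyn":{"bev":41,"c":39,"nua":48,"r":76},"t":{"gnq":20,"ta":42}}
After op 5 (replace /gyn/nua 48): {"gyn":{"bev":41,"c":39,"nua":48,"r":76},"t":{"gnq":20,"ta":42}}
After op 6 (remove /gyn/bev): {"gyn":{"c":39,"nua":48,"r":76},"t":{"gnq":20,"ta":42}}
After op 7 (replace /t/gnq 69): {"gyn":{"c":39,"nua":48,"r":76},"t":{"gnq":69,"ta":42}}
After op 8 (remove /gyn/nua): {"gyn":{"c":39,"r":76},"t":{"gnq":69,"ta":42}}
Size at path /t: 2

Answer: 2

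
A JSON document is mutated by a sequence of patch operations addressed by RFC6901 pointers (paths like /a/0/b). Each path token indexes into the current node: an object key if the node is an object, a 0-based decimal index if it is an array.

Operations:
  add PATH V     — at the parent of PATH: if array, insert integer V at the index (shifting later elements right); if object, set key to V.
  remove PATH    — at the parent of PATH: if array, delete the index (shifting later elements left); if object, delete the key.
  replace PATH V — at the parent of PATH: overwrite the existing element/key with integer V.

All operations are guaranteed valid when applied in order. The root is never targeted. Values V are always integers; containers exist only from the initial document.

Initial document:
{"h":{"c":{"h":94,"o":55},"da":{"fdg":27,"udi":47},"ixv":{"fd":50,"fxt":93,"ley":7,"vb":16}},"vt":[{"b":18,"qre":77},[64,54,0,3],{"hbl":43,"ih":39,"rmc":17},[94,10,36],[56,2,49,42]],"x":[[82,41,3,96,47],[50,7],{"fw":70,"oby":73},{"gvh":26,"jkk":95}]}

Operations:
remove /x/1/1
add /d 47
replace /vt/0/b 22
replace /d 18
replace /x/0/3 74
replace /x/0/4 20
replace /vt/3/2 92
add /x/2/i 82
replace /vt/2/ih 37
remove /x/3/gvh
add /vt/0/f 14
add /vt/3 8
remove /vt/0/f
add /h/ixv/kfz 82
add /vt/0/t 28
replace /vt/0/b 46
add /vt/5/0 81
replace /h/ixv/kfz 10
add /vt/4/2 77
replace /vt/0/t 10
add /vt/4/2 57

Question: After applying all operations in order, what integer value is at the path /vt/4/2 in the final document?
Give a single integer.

Answer: 57

Derivation:
After op 1 (remove /x/1/1): {"h":{"c":{"h":94,"o":55},"da":{"fdg":27,"udi":47},"ixv":{"fd":50,"fxt":93,"ley":7,"vb":16}},"vt":[{"b":18,"qre":77},[64,54,0,3],{"hbl":43,"ih":39,"rmc":17},[94,10,36],[56,2,49,42]],"x":[[82,41,3,96,47],[50],{"fw":70,"oby":73},{"gvh":26,"jkk":95}]}
After op 2 (add /d 47): {"d":47,"h":{"c":{"h":94,"o":55},"da":{"fdg":27,"udi":47},"ixv":{"fd":50,"fxt":93,"ley":7,"vb":16}},"vt":[{"b":18,"qre":77},[64,54,0,3],{"hbl":43,"ih":39,"rmc":17},[94,10,36],[56,2,49,42]],"x":[[82,41,3,96,47],[50],{"fw":70,"oby":73},{"gvh":26,"jkk":95}]}
After op 3 (replace /vt/0/b 22): {"d":47,"h":{"c":{"h":94,"o":55},"da":{"fdg":27,"udi":47},"ixv":{"fd":50,"fxt":93,"ley":7,"vb":16}},"vt":[{"b":22,"qre":77},[64,54,0,3],{"hbl":43,"ih":39,"rmc":17},[94,10,36],[56,2,49,42]],"x":[[82,41,3,96,47],[50],{"fw":70,"oby":73},{"gvh":26,"jkk":95}]}
After op 4 (replace /d 18): {"d":18,"h":{"c":{"h":94,"o":55},"da":{"fdg":27,"udi":47},"ixv":{"fd":50,"fxt":93,"ley":7,"vb":16}},"vt":[{"b":22,"qre":77},[64,54,0,3],{"hbl":43,"ih":39,"rmc":17},[94,10,36],[56,2,49,42]],"x":[[82,41,3,96,47],[50],{"fw":70,"oby":73},{"gvh":26,"jkk":95}]}
After op 5 (replace /x/0/3 74): {"d":18,"h":{"c":{"h":94,"o":55},"da":{"fdg":27,"udi":47},"ixv":{"fd":50,"fxt":93,"ley":7,"vb":16}},"vt":[{"b":22,"qre":77},[64,54,0,3],{"hbl":43,"ih":39,"rmc":17},[94,10,36],[56,2,49,42]],"x":[[82,41,3,74,47],[50],{"fw":70,"oby":73},{"gvh":26,"jkk":95}]}
After op 6 (replace /x/0/4 20): {"d":18,"h":{"c":{"h":94,"o":55},"da":{"fdg":27,"udi":47},"ixv":{"fd":50,"fxt":93,"ley":7,"vb":16}},"vt":[{"b":22,"qre":77},[64,54,0,3],{"hbl":43,"ih":39,"rmc":17},[94,10,36],[56,2,49,42]],"x":[[82,41,3,74,20],[50],{"fw":70,"oby":73},{"gvh":26,"jkk":95}]}
After op 7 (replace /vt/3/2 92): {"d":18,"h":{"c":{"h":94,"o":55},"da":{"fdg":27,"udi":47},"ixv":{"fd":50,"fxt":93,"ley":7,"vb":16}},"vt":[{"b":22,"qre":77},[64,54,0,3],{"hbl":43,"ih":39,"rmc":17},[94,10,92],[56,2,49,42]],"x":[[82,41,3,74,20],[50],{"fw":70,"oby":73},{"gvh":26,"jkk":95}]}
After op 8 (add /x/2/i 82): {"d":18,"h":{"c":{"h":94,"o":55},"da":{"fdg":27,"udi":47},"ixv":{"fd":50,"fxt":93,"ley":7,"vb":16}},"vt":[{"b":22,"qre":77},[64,54,0,3],{"hbl":43,"ih":39,"rmc":17},[94,10,92],[56,2,49,42]],"x":[[82,41,3,74,20],[50],{"fw":70,"i":82,"oby":73},{"gvh":26,"jkk":95}]}
After op 9 (replace /vt/2/ih 37): {"d":18,"h":{"c":{"h":94,"o":55},"da":{"fdg":27,"udi":47},"ixv":{"fd":50,"fxt":93,"ley":7,"vb":16}},"vt":[{"b":22,"qre":77},[64,54,0,3],{"hbl":43,"ih":37,"rmc":17},[94,10,92],[56,2,49,42]],"x":[[82,41,3,74,20],[50],{"fw":70,"i":82,"oby":73},{"gvh":26,"jkk":95}]}
After op 10 (remove /x/3/gvh): {"d":18,"h":{"c":{"h":94,"o":55},"da":{"fdg":27,"udi":47},"ixv":{"fd":50,"fxt":93,"ley":7,"vb":16}},"vt":[{"b":22,"qre":77},[64,54,0,3],{"hbl":43,"ih":37,"rmc":17},[94,10,92],[56,2,49,42]],"x":[[82,41,3,74,20],[50],{"fw":70,"i":82,"oby":73},{"jkk":95}]}
After op 11 (add /vt/0/f 14): {"d":18,"h":{"c":{"h":94,"o":55},"da":{"fdg":27,"udi":47},"ixv":{"fd":50,"fxt":93,"ley":7,"vb":16}},"vt":[{"b":22,"f":14,"qre":77},[64,54,0,3],{"hbl":43,"ih":37,"rmc":17},[94,10,92],[56,2,49,42]],"x":[[82,41,3,74,20],[50],{"fw":70,"i":82,"oby":73},{"jkk":95}]}
After op 12 (add /vt/3 8): {"d":18,"h":{"c":{"h":94,"o":55},"da":{"fdg":27,"udi":47},"ixv":{"fd":50,"fxt":93,"ley":7,"vb":16}},"vt":[{"b":22,"f":14,"qre":77},[64,54,0,3],{"hbl":43,"ih":37,"rmc":17},8,[94,10,92],[56,2,49,42]],"x":[[82,41,3,74,20],[50],{"fw":70,"i":82,"oby":73},{"jkk":95}]}
After op 13 (remove /vt/0/f): {"d":18,"h":{"c":{"h":94,"o":55},"da":{"fdg":27,"udi":47},"ixv":{"fd":50,"fxt":93,"ley":7,"vb":16}},"vt":[{"b":22,"qre":77},[64,54,0,3],{"hbl":43,"ih":37,"rmc":17},8,[94,10,92],[56,2,49,42]],"x":[[82,41,3,74,20],[50],{"fw":70,"i":82,"oby":73},{"jkk":95}]}
After op 14 (add /h/ixv/kfz 82): {"d":18,"h":{"c":{"h":94,"o":55},"da":{"fdg":27,"udi":47},"ixv":{"fd":50,"fxt":93,"kfz":82,"ley":7,"vb":16}},"vt":[{"b":22,"qre":77},[64,54,0,3],{"hbl":43,"ih":37,"rmc":17},8,[94,10,92],[56,2,49,42]],"x":[[82,41,3,74,20],[50],{"fw":70,"i":82,"oby":73},{"jkk":95}]}
After op 15 (add /vt/0/t 28): {"d":18,"h":{"c":{"h":94,"o":55},"da":{"fdg":27,"udi":47},"ixv":{"fd":50,"fxt":93,"kfz":82,"ley":7,"vb":16}},"vt":[{"b":22,"qre":77,"t":28},[64,54,0,3],{"hbl":43,"ih":37,"rmc":17},8,[94,10,92],[56,2,49,42]],"x":[[82,41,3,74,20],[50],{"fw":70,"i":82,"oby":73},{"jkk":95}]}
After op 16 (replace /vt/0/b 46): {"d":18,"h":{"c":{"h":94,"o":55},"da":{"fdg":27,"udi":47},"ixv":{"fd":50,"fxt":93,"kfz":82,"ley":7,"vb":16}},"vt":[{"b":46,"qre":77,"t":28},[64,54,0,3],{"hbl":43,"ih":37,"rmc":17},8,[94,10,92],[56,2,49,42]],"x":[[82,41,3,74,20],[50],{"fw":70,"i":82,"oby":73},{"jkk":95}]}
After op 17 (add /vt/5/0 81): {"d":18,"h":{"c":{"h":94,"o":55},"da":{"fdg":27,"udi":47},"ixv":{"fd":50,"fxt":93,"kfz":82,"ley":7,"vb":16}},"vt":[{"b":46,"qre":77,"t":28},[64,54,0,3],{"hbl":43,"ih":37,"rmc":17},8,[94,10,92],[81,56,2,49,42]],"x":[[82,41,3,74,20],[50],{"fw":70,"i":82,"oby":73},{"jkk":95}]}
After op 18 (replace /h/ixv/kfz 10): {"d":18,"h":{"c":{"h":94,"o":55},"da":{"fdg":27,"udi":47},"ixv":{"fd":50,"fxt":93,"kfz":10,"ley":7,"vb":16}},"vt":[{"b":46,"qre":77,"t":28},[64,54,0,3],{"hbl":43,"ih":37,"rmc":17},8,[94,10,92],[81,56,2,49,42]],"x":[[82,41,3,74,20],[50],{"fw":70,"i":82,"oby":73},{"jkk":95}]}
After op 19 (add /vt/4/2 77): {"d":18,"h":{"c":{"h":94,"o":55},"da":{"fdg":27,"udi":47},"ixv":{"fd":50,"fxt":93,"kfz":10,"ley":7,"vb":16}},"vt":[{"b":46,"qre":77,"t":28},[64,54,0,3],{"hbl":43,"ih":37,"rmc":17},8,[94,10,77,92],[81,56,2,49,42]],"x":[[82,41,3,74,20],[50],{"fw":70,"i":82,"oby":73},{"jkk":95}]}
After op 20 (replace /vt/0/t 10): {"d":18,"h":{"c":{"h":94,"o":55},"da":{"fdg":27,"udi":47},"ixv":{"fd":50,"fxt":93,"kfz":10,"ley":7,"vb":16}},"vt":[{"b":46,"qre":77,"t":10},[64,54,0,3],{"hbl":43,"ih":37,"rmc":17},8,[94,10,77,92],[81,56,2,49,42]],"x":[[82,41,3,74,20],[50],{"fw":70,"i":82,"oby":73},{"jkk":95}]}
After op 21 (add /vt/4/2 57): {"d":18,"h":{"c":{"h":94,"o":55},"da":{"fdg":27,"udi":47},"ixv":{"fd":50,"fxt":93,"kfz":10,"ley":7,"vb":16}},"vt":[{"b":46,"qre":77,"t":10},[64,54,0,3],{"hbl":43,"ih":37,"rmc":17},8,[94,10,57,77,92],[81,56,2,49,42]],"x":[[82,41,3,74,20],[50],{"fw":70,"i":82,"oby":73},{"jkk":95}]}
Value at /vt/4/2: 57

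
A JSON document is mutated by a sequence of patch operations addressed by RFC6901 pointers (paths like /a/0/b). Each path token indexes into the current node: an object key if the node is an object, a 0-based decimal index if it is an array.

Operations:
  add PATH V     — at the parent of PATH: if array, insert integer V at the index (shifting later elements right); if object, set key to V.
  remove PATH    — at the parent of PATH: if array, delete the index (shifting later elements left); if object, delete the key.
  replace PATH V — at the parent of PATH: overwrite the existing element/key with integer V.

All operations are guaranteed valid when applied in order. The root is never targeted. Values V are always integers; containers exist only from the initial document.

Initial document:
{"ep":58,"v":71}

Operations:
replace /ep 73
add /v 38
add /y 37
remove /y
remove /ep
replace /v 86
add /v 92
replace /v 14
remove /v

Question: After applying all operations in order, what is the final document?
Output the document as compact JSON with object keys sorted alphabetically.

Answer: {}

Derivation:
After op 1 (replace /ep 73): {"ep":73,"v":71}
After op 2 (add /v 38): {"ep":73,"v":38}
After op 3 (add /y 37): {"ep":73,"v":38,"y":37}
After op 4 (remove /y): {"ep":73,"v":38}
After op 5 (remove /ep): {"v":38}
After op 6 (replace /v 86): {"v":86}
After op 7 (add /v 92): {"v":92}
After op 8 (replace /v 14): {"v":14}
After op 9 (remove /v): {}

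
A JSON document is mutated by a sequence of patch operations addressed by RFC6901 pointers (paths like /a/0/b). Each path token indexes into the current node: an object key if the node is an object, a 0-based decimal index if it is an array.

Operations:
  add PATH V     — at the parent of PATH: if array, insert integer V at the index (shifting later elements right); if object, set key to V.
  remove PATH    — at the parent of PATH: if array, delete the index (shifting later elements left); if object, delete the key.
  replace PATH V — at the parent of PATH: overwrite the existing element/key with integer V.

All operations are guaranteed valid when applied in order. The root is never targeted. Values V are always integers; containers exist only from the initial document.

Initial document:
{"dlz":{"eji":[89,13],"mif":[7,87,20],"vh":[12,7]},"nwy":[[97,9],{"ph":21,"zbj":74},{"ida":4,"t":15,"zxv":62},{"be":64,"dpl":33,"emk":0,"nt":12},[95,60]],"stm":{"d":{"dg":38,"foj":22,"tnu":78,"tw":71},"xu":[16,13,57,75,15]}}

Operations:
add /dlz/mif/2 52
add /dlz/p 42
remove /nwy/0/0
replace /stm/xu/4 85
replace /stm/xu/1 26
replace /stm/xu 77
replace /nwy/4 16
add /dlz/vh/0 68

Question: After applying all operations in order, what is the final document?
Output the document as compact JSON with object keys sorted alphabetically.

After op 1 (add /dlz/mif/2 52): {"dlz":{"eji":[89,13],"mif":[7,87,52,20],"vh":[12,7]},"nwy":[[97,9],{"ph":21,"zbj":74},{"ida":4,"t":15,"zxv":62},{"be":64,"dpl":33,"emk":0,"nt":12},[95,60]],"stm":{"d":{"dg":38,"foj":22,"tnu":78,"tw":71},"xu":[16,13,57,75,15]}}
After op 2 (add /dlz/p 42): {"dlz":{"eji":[89,13],"mif":[7,87,52,20],"p":42,"vh":[12,7]},"nwy":[[97,9],{"ph":21,"zbj":74},{"ida":4,"t":15,"zxv":62},{"be":64,"dpl":33,"emk":0,"nt":12},[95,60]],"stm":{"d":{"dg":38,"foj":22,"tnu":78,"tw":71},"xu":[16,13,57,75,15]}}
After op 3 (remove /nwy/0/0): {"dlz":{"eji":[89,13],"mif":[7,87,52,20],"p":42,"vh":[12,7]},"nwy":[[9],{"ph":21,"zbj":74},{"ida":4,"t":15,"zxv":62},{"be":64,"dpl":33,"emk":0,"nt":12},[95,60]],"stm":{"d":{"dg":38,"foj":22,"tnu":78,"tw":71},"xu":[16,13,57,75,15]}}
After op 4 (replace /stm/xu/4 85): {"dlz":{"eji":[89,13],"mif":[7,87,52,20],"p":42,"vh":[12,7]},"nwy":[[9],{"ph":21,"zbj":74},{"ida":4,"t":15,"zxv":62},{"be":64,"dpl":33,"emk":0,"nt":12},[95,60]],"stm":{"d":{"dg":38,"foj":22,"tnu":78,"tw":71},"xu":[16,13,57,75,85]}}
After op 5 (replace /stm/xu/1 26): {"dlz":{"eji":[89,13],"mif":[7,87,52,20],"p":42,"vh":[12,7]},"nwy":[[9],{"ph":21,"zbj":74},{"ida":4,"t":15,"zxv":62},{"be":64,"dpl":33,"emk":0,"nt":12},[95,60]],"stm":{"d":{"dg":38,"foj":22,"tnu":78,"tw":71},"xu":[16,26,57,75,85]}}
After op 6 (replace /stm/xu 77): {"dlz":{"eji":[89,13],"mif":[7,87,52,20],"p":42,"vh":[12,7]},"nwy":[[9],{"ph":21,"zbj":74},{"ida":4,"t":15,"zxv":62},{"be":64,"dpl":33,"emk":0,"nt":12},[95,60]],"stm":{"d":{"dg":38,"foj":22,"tnu":78,"tw":71},"xu":77}}
After op 7 (replace /nwy/4 16): {"dlz":{"eji":[89,13],"mif":[7,87,52,20],"p":42,"vh":[12,7]},"nwy":[[9],{"ph":21,"zbj":74},{"ida":4,"t":15,"zxv":62},{"be":64,"dpl":33,"emk":0,"nt":12},16],"stm":{"d":{"dg":38,"foj":22,"tnu":78,"tw":71},"xu":77}}
After op 8 (add /dlz/vh/0 68): {"dlz":{"eji":[89,13],"mif":[7,87,52,20],"p":42,"vh":[68,12,7]},"nwy":[[9],{"ph":21,"zbj":74},{"ida":4,"t":15,"zxv":62},{"be":64,"dpl":33,"emk":0,"nt":12},16],"stm":{"d":{"dg":38,"foj":22,"tnu":78,"tw":71},"xu":77}}

Answer: {"dlz":{"eji":[89,13],"mif":[7,87,52,20],"p":42,"vh":[68,12,7]},"nwy":[[9],{"ph":21,"zbj":74},{"ida":4,"t":15,"zxv":62},{"be":64,"dpl":33,"emk":0,"nt":12},16],"stm":{"d":{"dg":38,"foj":22,"tnu":78,"tw":71},"xu":77}}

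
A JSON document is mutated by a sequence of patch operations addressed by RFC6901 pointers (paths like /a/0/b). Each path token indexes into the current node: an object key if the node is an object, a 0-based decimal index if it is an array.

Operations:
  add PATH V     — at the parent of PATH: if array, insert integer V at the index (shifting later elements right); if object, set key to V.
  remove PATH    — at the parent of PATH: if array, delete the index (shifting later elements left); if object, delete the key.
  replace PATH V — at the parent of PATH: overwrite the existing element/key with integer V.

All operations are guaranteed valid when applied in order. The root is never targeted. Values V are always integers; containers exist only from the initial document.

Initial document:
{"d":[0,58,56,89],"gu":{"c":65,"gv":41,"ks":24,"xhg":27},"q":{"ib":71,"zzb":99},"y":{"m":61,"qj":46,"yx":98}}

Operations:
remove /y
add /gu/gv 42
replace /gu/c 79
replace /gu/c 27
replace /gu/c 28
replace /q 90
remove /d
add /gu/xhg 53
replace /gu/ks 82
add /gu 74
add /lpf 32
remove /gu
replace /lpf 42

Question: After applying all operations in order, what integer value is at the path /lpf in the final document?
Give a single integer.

After op 1 (remove /y): {"d":[0,58,56,89],"gu":{"c":65,"gv":41,"ks":24,"xhg":27},"q":{"ib":71,"zzb":99}}
After op 2 (add /gu/gv 42): {"d":[0,58,56,89],"gu":{"c":65,"gv":42,"ks":24,"xhg":27},"q":{"ib":71,"zzb":99}}
After op 3 (replace /gu/c 79): {"d":[0,58,56,89],"gu":{"c":79,"gv":42,"ks":24,"xhg":27},"q":{"ib":71,"zzb":99}}
After op 4 (replace /gu/c 27): {"d":[0,58,56,89],"gu":{"c":27,"gv":42,"ks":24,"xhg":27},"q":{"ib":71,"zzb":99}}
After op 5 (replace /gu/c 28): {"d":[0,58,56,89],"gu":{"c":28,"gv":42,"ks":24,"xhg":27},"q":{"ib":71,"zzb":99}}
After op 6 (replace /q 90): {"d":[0,58,56,89],"gu":{"c":28,"gv":42,"ks":24,"xhg":27},"q":90}
After op 7 (remove /d): {"gu":{"c":28,"gv":42,"ks":24,"xhg":27},"q":90}
After op 8 (add /gu/xhg 53): {"gu":{"c":28,"gv":42,"ks":24,"xhg":53},"q":90}
After op 9 (replace /gu/ks 82): {"gu":{"c":28,"gv":42,"ks":82,"xhg":53},"q":90}
After op 10 (add /gu 74): {"gu":74,"q":90}
After op 11 (add /lpf 32): {"gu":74,"lpf":32,"q":90}
After op 12 (remove /gu): {"lpf":32,"q":90}
After op 13 (replace /lpf 42): {"lpf":42,"q":90}
Value at /lpf: 42

Answer: 42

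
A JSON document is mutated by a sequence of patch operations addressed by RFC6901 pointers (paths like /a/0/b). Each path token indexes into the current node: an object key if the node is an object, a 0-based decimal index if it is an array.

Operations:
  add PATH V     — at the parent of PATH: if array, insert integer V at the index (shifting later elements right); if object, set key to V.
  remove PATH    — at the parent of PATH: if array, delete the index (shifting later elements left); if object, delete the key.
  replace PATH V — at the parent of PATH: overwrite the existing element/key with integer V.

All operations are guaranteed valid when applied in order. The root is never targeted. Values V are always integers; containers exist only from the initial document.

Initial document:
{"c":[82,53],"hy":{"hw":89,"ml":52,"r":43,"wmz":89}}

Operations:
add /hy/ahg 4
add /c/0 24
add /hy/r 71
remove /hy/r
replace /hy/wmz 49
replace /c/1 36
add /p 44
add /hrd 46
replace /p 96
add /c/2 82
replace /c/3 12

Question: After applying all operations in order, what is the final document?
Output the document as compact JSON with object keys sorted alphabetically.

After op 1 (add /hy/ahg 4): {"c":[82,53],"hy":{"ahg":4,"hw":89,"ml":52,"r":43,"wmz":89}}
After op 2 (add /c/0 24): {"c":[24,82,53],"hy":{"ahg":4,"hw":89,"ml":52,"r":43,"wmz":89}}
After op 3 (add /hy/r 71): {"c":[24,82,53],"hy":{"ahg":4,"hw":89,"ml":52,"r":71,"wmz":89}}
After op 4 (remove /hy/r): {"c":[24,82,53],"hy":{"ahg":4,"hw":89,"ml":52,"wmz":89}}
After op 5 (replace /hy/wmz 49): {"c":[24,82,53],"hy":{"ahg":4,"hw":89,"ml":52,"wmz":49}}
After op 6 (replace /c/1 36): {"c":[24,36,53],"hy":{"ahg":4,"hw":89,"ml":52,"wmz":49}}
After op 7 (add /p 44): {"c":[24,36,53],"hy":{"ahg":4,"hw":89,"ml":52,"wmz":49},"p":44}
After op 8 (add /hrd 46): {"c":[24,36,53],"hrd":46,"hy":{"ahg":4,"hw":89,"ml":52,"wmz":49},"p":44}
After op 9 (replace /p 96): {"c":[24,36,53],"hrd":46,"hy":{"ahg":4,"hw":89,"ml":52,"wmz":49},"p":96}
After op 10 (add /c/2 82): {"c":[24,36,82,53],"hrd":46,"hy":{"ahg":4,"hw":89,"ml":52,"wmz":49},"p":96}
After op 11 (replace /c/3 12): {"c":[24,36,82,12],"hrd":46,"hy":{"ahg":4,"hw":89,"ml":52,"wmz":49},"p":96}

Answer: {"c":[24,36,82,12],"hrd":46,"hy":{"ahg":4,"hw":89,"ml":52,"wmz":49},"p":96}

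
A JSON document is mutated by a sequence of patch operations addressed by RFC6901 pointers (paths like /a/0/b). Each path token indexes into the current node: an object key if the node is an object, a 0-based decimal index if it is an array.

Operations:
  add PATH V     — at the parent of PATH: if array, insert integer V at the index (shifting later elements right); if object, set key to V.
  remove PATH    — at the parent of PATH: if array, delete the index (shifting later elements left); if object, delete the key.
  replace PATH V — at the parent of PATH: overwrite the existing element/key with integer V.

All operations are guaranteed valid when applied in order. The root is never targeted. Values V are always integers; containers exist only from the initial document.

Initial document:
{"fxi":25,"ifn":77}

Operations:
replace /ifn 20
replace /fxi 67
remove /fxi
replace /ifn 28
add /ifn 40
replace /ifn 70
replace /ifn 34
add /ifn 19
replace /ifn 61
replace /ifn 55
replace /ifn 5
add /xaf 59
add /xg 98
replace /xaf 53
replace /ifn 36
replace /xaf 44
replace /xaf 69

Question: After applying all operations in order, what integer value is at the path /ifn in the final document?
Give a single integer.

After op 1 (replace /ifn 20): {"fxi":25,"ifn":20}
After op 2 (replace /fxi 67): {"fxi":67,"ifn":20}
After op 3 (remove /fxi): {"ifn":20}
After op 4 (replace /ifn 28): {"ifn":28}
After op 5 (add /ifn 40): {"ifn":40}
After op 6 (replace /ifn 70): {"ifn":70}
After op 7 (replace /ifn 34): {"ifn":34}
After op 8 (add /ifn 19): {"ifn":19}
After op 9 (replace /ifn 61): {"ifn":61}
After op 10 (replace /ifn 55): {"ifn":55}
After op 11 (replace /ifn 5): {"ifn":5}
After op 12 (add /xaf 59): {"ifn":5,"xaf":59}
After op 13 (add /xg 98): {"ifn":5,"xaf":59,"xg":98}
After op 14 (replace /xaf 53): {"ifn":5,"xaf":53,"xg":98}
After op 15 (replace /ifn 36): {"ifn":36,"xaf":53,"xg":98}
After op 16 (replace /xaf 44): {"ifn":36,"xaf":44,"xg":98}
After op 17 (replace /xaf 69): {"ifn":36,"xaf":69,"xg":98}
Value at /ifn: 36

Answer: 36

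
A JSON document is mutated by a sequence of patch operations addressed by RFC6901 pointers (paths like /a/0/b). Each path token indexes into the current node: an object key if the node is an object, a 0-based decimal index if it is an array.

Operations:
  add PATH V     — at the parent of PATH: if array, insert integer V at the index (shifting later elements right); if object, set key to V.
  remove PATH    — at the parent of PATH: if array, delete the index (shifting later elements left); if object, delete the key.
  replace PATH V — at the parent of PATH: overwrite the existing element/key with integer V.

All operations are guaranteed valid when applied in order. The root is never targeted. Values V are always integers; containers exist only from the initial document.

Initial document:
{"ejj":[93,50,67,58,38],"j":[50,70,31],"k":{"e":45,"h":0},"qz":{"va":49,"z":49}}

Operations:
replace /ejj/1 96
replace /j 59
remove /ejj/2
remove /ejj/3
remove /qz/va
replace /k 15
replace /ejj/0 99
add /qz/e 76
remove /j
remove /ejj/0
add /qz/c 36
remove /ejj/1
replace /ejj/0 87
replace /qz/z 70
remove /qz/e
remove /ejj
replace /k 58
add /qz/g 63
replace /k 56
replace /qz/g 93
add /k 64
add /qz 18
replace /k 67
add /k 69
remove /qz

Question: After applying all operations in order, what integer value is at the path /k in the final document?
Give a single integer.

After op 1 (replace /ejj/1 96): {"ejj":[93,96,67,58,38],"j":[50,70,31],"k":{"e":45,"h":0},"qz":{"va":49,"z":49}}
After op 2 (replace /j 59): {"ejj":[93,96,67,58,38],"j":59,"k":{"e":45,"h":0},"qz":{"va":49,"z":49}}
After op 3 (remove /ejj/2): {"ejj":[93,96,58,38],"j":59,"k":{"e":45,"h":0},"qz":{"va":49,"z":49}}
After op 4 (remove /ejj/3): {"ejj":[93,96,58],"j":59,"k":{"e":45,"h":0},"qz":{"va":49,"z":49}}
After op 5 (remove /qz/va): {"ejj":[93,96,58],"j":59,"k":{"e":45,"h":0},"qz":{"z":49}}
After op 6 (replace /k 15): {"ejj":[93,96,58],"j":59,"k":15,"qz":{"z":49}}
After op 7 (replace /ejj/0 99): {"ejj":[99,96,58],"j":59,"k":15,"qz":{"z":49}}
After op 8 (add /qz/e 76): {"ejj":[99,96,58],"j":59,"k":15,"qz":{"e":76,"z":49}}
After op 9 (remove /j): {"ejj":[99,96,58],"k":15,"qz":{"e":76,"z":49}}
After op 10 (remove /ejj/0): {"ejj":[96,58],"k":15,"qz":{"e":76,"z":49}}
After op 11 (add /qz/c 36): {"ejj":[96,58],"k":15,"qz":{"c":36,"e":76,"z":49}}
After op 12 (remove /ejj/1): {"ejj":[96],"k":15,"qz":{"c":36,"e":76,"z":49}}
After op 13 (replace /ejj/0 87): {"ejj":[87],"k":15,"qz":{"c":36,"e":76,"z":49}}
After op 14 (replace /qz/z 70): {"ejj":[87],"k":15,"qz":{"c":36,"e":76,"z":70}}
After op 15 (remove /qz/e): {"ejj":[87],"k":15,"qz":{"c":36,"z":70}}
After op 16 (remove /ejj): {"k":15,"qz":{"c":36,"z":70}}
After op 17 (replace /k 58): {"k":58,"qz":{"c":36,"z":70}}
After op 18 (add /qz/g 63): {"k":58,"qz":{"c":36,"g":63,"z":70}}
After op 19 (replace /k 56): {"k":56,"qz":{"c":36,"g":63,"z":70}}
After op 20 (replace /qz/g 93): {"k":56,"qz":{"c":36,"g":93,"z":70}}
After op 21 (add /k 64): {"k":64,"qz":{"c":36,"g":93,"z":70}}
After op 22 (add /qz 18): {"k":64,"qz":18}
After op 23 (replace /k 67): {"k":67,"qz":18}
After op 24 (add /k 69): {"k":69,"qz":18}
After op 25 (remove /qz): {"k":69}
Value at /k: 69

Answer: 69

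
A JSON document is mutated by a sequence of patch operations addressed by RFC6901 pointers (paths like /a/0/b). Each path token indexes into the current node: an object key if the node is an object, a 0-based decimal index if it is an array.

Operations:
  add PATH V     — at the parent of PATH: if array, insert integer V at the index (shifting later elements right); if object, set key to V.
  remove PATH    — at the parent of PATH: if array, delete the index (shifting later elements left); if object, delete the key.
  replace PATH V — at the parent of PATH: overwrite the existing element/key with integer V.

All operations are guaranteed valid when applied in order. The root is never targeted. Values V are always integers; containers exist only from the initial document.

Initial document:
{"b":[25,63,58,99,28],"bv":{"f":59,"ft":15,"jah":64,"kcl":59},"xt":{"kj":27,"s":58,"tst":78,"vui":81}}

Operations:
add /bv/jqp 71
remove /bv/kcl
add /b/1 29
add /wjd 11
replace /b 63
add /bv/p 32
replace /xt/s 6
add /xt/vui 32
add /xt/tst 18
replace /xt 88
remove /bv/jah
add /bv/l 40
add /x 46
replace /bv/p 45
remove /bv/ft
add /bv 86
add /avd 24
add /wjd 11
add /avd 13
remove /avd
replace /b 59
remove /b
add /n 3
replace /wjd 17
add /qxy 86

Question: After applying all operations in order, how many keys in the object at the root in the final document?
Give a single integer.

Answer: 6

Derivation:
After op 1 (add /bv/jqp 71): {"b":[25,63,58,99,28],"bv":{"f":59,"ft":15,"jah":64,"jqp":71,"kcl":59},"xt":{"kj":27,"s":58,"tst":78,"vui":81}}
After op 2 (remove /bv/kcl): {"b":[25,63,58,99,28],"bv":{"f":59,"ft":15,"jah":64,"jqp":71},"xt":{"kj":27,"s":58,"tst":78,"vui":81}}
After op 3 (add /b/1 29): {"b":[25,29,63,58,99,28],"bv":{"f":59,"ft":15,"jah":64,"jqp":71},"xt":{"kj":27,"s":58,"tst":78,"vui":81}}
After op 4 (add /wjd 11): {"b":[25,29,63,58,99,28],"bv":{"f":59,"ft":15,"jah":64,"jqp":71},"wjd":11,"xt":{"kj":27,"s":58,"tst":78,"vui":81}}
After op 5 (replace /b 63): {"b":63,"bv":{"f":59,"ft":15,"jah":64,"jqp":71},"wjd":11,"xt":{"kj":27,"s":58,"tst":78,"vui":81}}
After op 6 (add /bv/p 32): {"b":63,"bv":{"f":59,"ft":15,"jah":64,"jqp":71,"p":32},"wjd":11,"xt":{"kj":27,"s":58,"tst":78,"vui":81}}
After op 7 (replace /xt/s 6): {"b":63,"bv":{"f":59,"ft":15,"jah":64,"jqp":71,"p":32},"wjd":11,"xt":{"kj":27,"s":6,"tst":78,"vui":81}}
After op 8 (add /xt/vui 32): {"b":63,"bv":{"f":59,"ft":15,"jah":64,"jqp":71,"p":32},"wjd":11,"xt":{"kj":27,"s":6,"tst":78,"vui":32}}
After op 9 (add /xt/tst 18): {"b":63,"bv":{"f":59,"ft":15,"jah":64,"jqp":71,"p":32},"wjd":11,"xt":{"kj":27,"s":6,"tst":18,"vui":32}}
After op 10 (replace /xt 88): {"b":63,"bv":{"f":59,"ft":15,"jah":64,"jqp":71,"p":32},"wjd":11,"xt":88}
After op 11 (remove /bv/jah): {"b":63,"bv":{"f":59,"ft":15,"jqp":71,"p":32},"wjd":11,"xt":88}
After op 12 (add /bv/l 40): {"b":63,"bv":{"f":59,"ft":15,"jqp":71,"l":40,"p":32},"wjd":11,"xt":88}
After op 13 (add /x 46): {"b":63,"bv":{"f":59,"ft":15,"jqp":71,"l":40,"p":32},"wjd":11,"x":46,"xt":88}
After op 14 (replace /bv/p 45): {"b":63,"bv":{"f":59,"ft":15,"jqp":71,"l":40,"p":45},"wjd":11,"x":46,"xt":88}
After op 15 (remove /bv/ft): {"b":63,"bv":{"f":59,"jqp":71,"l":40,"p":45},"wjd":11,"x":46,"xt":88}
After op 16 (add /bv 86): {"b":63,"bv":86,"wjd":11,"x":46,"xt":88}
After op 17 (add /avd 24): {"avd":24,"b":63,"bv":86,"wjd":11,"x":46,"xt":88}
After op 18 (add /wjd 11): {"avd":24,"b":63,"bv":86,"wjd":11,"x":46,"xt":88}
After op 19 (add /avd 13): {"avd":13,"b":63,"bv":86,"wjd":11,"x":46,"xt":88}
After op 20 (remove /avd): {"b":63,"bv":86,"wjd":11,"x":46,"xt":88}
After op 21 (replace /b 59): {"b":59,"bv":86,"wjd":11,"x":46,"xt":88}
After op 22 (remove /b): {"bv":86,"wjd":11,"x":46,"xt":88}
After op 23 (add /n 3): {"bv":86,"n":3,"wjd":11,"x":46,"xt":88}
After op 24 (replace /wjd 17): {"bv":86,"n":3,"wjd":17,"x":46,"xt":88}
After op 25 (add /qxy 86): {"bv":86,"n":3,"qxy":86,"wjd":17,"x":46,"xt":88}
Size at the root: 6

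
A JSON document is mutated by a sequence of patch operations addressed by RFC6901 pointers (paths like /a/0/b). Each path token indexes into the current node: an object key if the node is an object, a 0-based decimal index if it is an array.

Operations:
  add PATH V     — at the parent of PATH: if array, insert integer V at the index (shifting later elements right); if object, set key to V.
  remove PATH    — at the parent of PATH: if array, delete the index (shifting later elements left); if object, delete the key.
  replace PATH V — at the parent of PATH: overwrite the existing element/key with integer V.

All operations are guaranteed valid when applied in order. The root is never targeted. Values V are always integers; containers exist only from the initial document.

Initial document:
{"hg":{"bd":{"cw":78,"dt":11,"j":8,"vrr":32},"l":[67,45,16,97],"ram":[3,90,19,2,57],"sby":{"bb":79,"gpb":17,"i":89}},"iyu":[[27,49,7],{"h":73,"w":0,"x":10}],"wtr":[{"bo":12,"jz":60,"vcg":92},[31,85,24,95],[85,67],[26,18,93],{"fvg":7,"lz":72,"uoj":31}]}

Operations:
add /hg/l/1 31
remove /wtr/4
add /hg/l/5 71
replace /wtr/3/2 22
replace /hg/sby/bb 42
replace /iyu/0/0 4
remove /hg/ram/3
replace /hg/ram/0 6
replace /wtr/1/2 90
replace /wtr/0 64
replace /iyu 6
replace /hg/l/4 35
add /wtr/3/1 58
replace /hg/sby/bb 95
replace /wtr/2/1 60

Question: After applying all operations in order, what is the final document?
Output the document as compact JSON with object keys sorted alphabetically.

Answer: {"hg":{"bd":{"cw":78,"dt":11,"j":8,"vrr":32},"l":[67,31,45,16,35,71],"ram":[6,90,19,57],"sby":{"bb":95,"gpb":17,"i":89}},"iyu":6,"wtr":[64,[31,85,90,95],[85,60],[26,58,18,22]]}

Derivation:
After op 1 (add /hg/l/1 31): {"hg":{"bd":{"cw":78,"dt":11,"j":8,"vrr":32},"l":[67,31,45,16,97],"ram":[3,90,19,2,57],"sby":{"bb":79,"gpb":17,"i":89}},"iyu":[[27,49,7],{"h":73,"w":0,"x":10}],"wtr":[{"bo":12,"jz":60,"vcg":92},[31,85,24,95],[85,67],[26,18,93],{"fvg":7,"lz":72,"uoj":31}]}
After op 2 (remove /wtr/4): {"hg":{"bd":{"cw":78,"dt":11,"j":8,"vrr":32},"l":[67,31,45,16,97],"ram":[3,90,19,2,57],"sby":{"bb":79,"gpb":17,"i":89}},"iyu":[[27,49,7],{"h":73,"w":0,"x":10}],"wtr":[{"bo":12,"jz":60,"vcg":92},[31,85,24,95],[85,67],[26,18,93]]}
After op 3 (add /hg/l/5 71): {"hg":{"bd":{"cw":78,"dt":11,"j":8,"vrr":32},"l":[67,31,45,16,97,71],"ram":[3,90,19,2,57],"sby":{"bb":79,"gpb":17,"i":89}},"iyu":[[27,49,7],{"h":73,"w":0,"x":10}],"wtr":[{"bo":12,"jz":60,"vcg":92},[31,85,24,95],[85,67],[26,18,93]]}
After op 4 (replace /wtr/3/2 22): {"hg":{"bd":{"cw":78,"dt":11,"j":8,"vrr":32},"l":[67,31,45,16,97,71],"ram":[3,90,19,2,57],"sby":{"bb":79,"gpb":17,"i":89}},"iyu":[[27,49,7],{"h":73,"w":0,"x":10}],"wtr":[{"bo":12,"jz":60,"vcg":92},[31,85,24,95],[85,67],[26,18,22]]}
After op 5 (replace /hg/sby/bb 42): {"hg":{"bd":{"cw":78,"dt":11,"j":8,"vrr":32},"l":[67,31,45,16,97,71],"ram":[3,90,19,2,57],"sby":{"bb":42,"gpb":17,"i":89}},"iyu":[[27,49,7],{"h":73,"w":0,"x":10}],"wtr":[{"bo":12,"jz":60,"vcg":92},[31,85,24,95],[85,67],[26,18,22]]}
After op 6 (replace /iyu/0/0 4): {"hg":{"bd":{"cw":78,"dt":11,"j":8,"vrr":32},"l":[67,31,45,16,97,71],"ram":[3,90,19,2,57],"sby":{"bb":42,"gpb":17,"i":89}},"iyu":[[4,49,7],{"h":73,"w":0,"x":10}],"wtr":[{"bo":12,"jz":60,"vcg":92},[31,85,24,95],[85,67],[26,18,22]]}
After op 7 (remove /hg/ram/3): {"hg":{"bd":{"cw":78,"dt":11,"j":8,"vrr":32},"l":[67,31,45,16,97,71],"ram":[3,90,19,57],"sby":{"bb":42,"gpb":17,"i":89}},"iyu":[[4,49,7],{"h":73,"w":0,"x":10}],"wtr":[{"bo":12,"jz":60,"vcg":92},[31,85,24,95],[85,67],[26,18,22]]}
After op 8 (replace /hg/ram/0 6): {"hg":{"bd":{"cw":78,"dt":11,"j":8,"vrr":32},"l":[67,31,45,16,97,71],"ram":[6,90,19,57],"sby":{"bb":42,"gpb":17,"i":89}},"iyu":[[4,49,7],{"h":73,"w":0,"x":10}],"wtr":[{"bo":12,"jz":60,"vcg":92},[31,85,24,95],[85,67],[26,18,22]]}
After op 9 (replace /wtr/1/2 90): {"hg":{"bd":{"cw":78,"dt":11,"j":8,"vrr":32},"l":[67,31,45,16,97,71],"ram":[6,90,19,57],"sby":{"bb":42,"gpb":17,"i":89}},"iyu":[[4,49,7],{"h":73,"w":0,"x":10}],"wtr":[{"bo":12,"jz":60,"vcg":92},[31,85,90,95],[85,67],[26,18,22]]}
After op 10 (replace /wtr/0 64): {"hg":{"bd":{"cw":78,"dt":11,"j":8,"vrr":32},"l":[67,31,45,16,97,71],"ram":[6,90,19,57],"sby":{"bb":42,"gpb":17,"i":89}},"iyu":[[4,49,7],{"h":73,"w":0,"x":10}],"wtr":[64,[31,85,90,95],[85,67],[26,18,22]]}
After op 11 (replace /iyu 6): {"hg":{"bd":{"cw":78,"dt":11,"j":8,"vrr":32},"l":[67,31,45,16,97,71],"ram":[6,90,19,57],"sby":{"bb":42,"gpb":17,"i":89}},"iyu":6,"wtr":[64,[31,85,90,95],[85,67],[26,18,22]]}
After op 12 (replace /hg/l/4 35): {"hg":{"bd":{"cw":78,"dt":11,"j":8,"vrr":32},"l":[67,31,45,16,35,71],"ram":[6,90,19,57],"sby":{"bb":42,"gpb":17,"i":89}},"iyu":6,"wtr":[64,[31,85,90,95],[85,67],[26,18,22]]}
After op 13 (add /wtr/3/1 58): {"hg":{"bd":{"cw":78,"dt":11,"j":8,"vrr":32},"l":[67,31,45,16,35,71],"ram":[6,90,19,57],"sby":{"bb":42,"gpb":17,"i":89}},"iyu":6,"wtr":[64,[31,85,90,95],[85,67],[26,58,18,22]]}
After op 14 (replace /hg/sby/bb 95): {"hg":{"bd":{"cw":78,"dt":11,"j":8,"vrr":32},"l":[67,31,45,16,35,71],"ram":[6,90,19,57],"sby":{"bb":95,"gpb":17,"i":89}},"iyu":6,"wtr":[64,[31,85,90,95],[85,67],[26,58,18,22]]}
After op 15 (replace /wtr/2/1 60): {"hg":{"bd":{"cw":78,"dt":11,"j":8,"vrr":32},"l":[67,31,45,16,35,71],"ram":[6,90,19,57],"sby":{"bb":95,"gpb":17,"i":89}},"iyu":6,"wtr":[64,[31,85,90,95],[85,60],[26,58,18,22]]}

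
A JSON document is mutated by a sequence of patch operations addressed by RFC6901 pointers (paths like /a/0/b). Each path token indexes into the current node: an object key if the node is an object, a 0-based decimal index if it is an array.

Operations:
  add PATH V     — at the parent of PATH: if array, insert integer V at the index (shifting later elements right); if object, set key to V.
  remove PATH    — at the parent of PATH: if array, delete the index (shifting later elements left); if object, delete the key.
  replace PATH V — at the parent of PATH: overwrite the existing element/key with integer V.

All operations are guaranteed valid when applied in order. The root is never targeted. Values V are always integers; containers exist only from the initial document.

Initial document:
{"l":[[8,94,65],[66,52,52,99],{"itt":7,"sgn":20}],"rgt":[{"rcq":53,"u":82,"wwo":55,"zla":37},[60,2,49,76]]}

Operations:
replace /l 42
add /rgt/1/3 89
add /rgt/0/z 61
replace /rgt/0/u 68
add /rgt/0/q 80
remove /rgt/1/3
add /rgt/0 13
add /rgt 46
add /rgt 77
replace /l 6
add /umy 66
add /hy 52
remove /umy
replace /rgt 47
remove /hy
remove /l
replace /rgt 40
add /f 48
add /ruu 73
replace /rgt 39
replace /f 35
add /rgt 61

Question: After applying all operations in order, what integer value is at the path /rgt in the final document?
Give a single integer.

Answer: 61

Derivation:
After op 1 (replace /l 42): {"l":42,"rgt":[{"rcq":53,"u":82,"wwo":55,"zla":37},[60,2,49,76]]}
After op 2 (add /rgt/1/3 89): {"l":42,"rgt":[{"rcq":53,"u":82,"wwo":55,"zla":37},[60,2,49,89,76]]}
After op 3 (add /rgt/0/z 61): {"l":42,"rgt":[{"rcq":53,"u":82,"wwo":55,"z":61,"zla":37},[60,2,49,89,76]]}
After op 4 (replace /rgt/0/u 68): {"l":42,"rgt":[{"rcq":53,"u":68,"wwo":55,"z":61,"zla":37},[60,2,49,89,76]]}
After op 5 (add /rgt/0/q 80): {"l":42,"rgt":[{"q":80,"rcq":53,"u":68,"wwo":55,"z":61,"zla":37},[60,2,49,89,76]]}
After op 6 (remove /rgt/1/3): {"l":42,"rgt":[{"q":80,"rcq":53,"u":68,"wwo":55,"z":61,"zla":37},[60,2,49,76]]}
After op 7 (add /rgt/0 13): {"l":42,"rgt":[13,{"q":80,"rcq":53,"u":68,"wwo":55,"z":61,"zla":37},[60,2,49,76]]}
After op 8 (add /rgt 46): {"l":42,"rgt":46}
After op 9 (add /rgt 77): {"l":42,"rgt":77}
After op 10 (replace /l 6): {"l":6,"rgt":77}
After op 11 (add /umy 66): {"l":6,"rgt":77,"umy":66}
After op 12 (add /hy 52): {"hy":52,"l":6,"rgt":77,"umy":66}
After op 13 (remove /umy): {"hy":52,"l":6,"rgt":77}
After op 14 (replace /rgt 47): {"hy":52,"l":6,"rgt":47}
After op 15 (remove /hy): {"l":6,"rgt":47}
After op 16 (remove /l): {"rgt":47}
After op 17 (replace /rgt 40): {"rgt":40}
After op 18 (add /f 48): {"f":48,"rgt":40}
After op 19 (add /ruu 73): {"f":48,"rgt":40,"ruu":73}
After op 20 (replace /rgt 39): {"f":48,"rgt":39,"ruu":73}
After op 21 (replace /f 35): {"f":35,"rgt":39,"ruu":73}
After op 22 (add /rgt 61): {"f":35,"rgt":61,"ruu":73}
Value at /rgt: 61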